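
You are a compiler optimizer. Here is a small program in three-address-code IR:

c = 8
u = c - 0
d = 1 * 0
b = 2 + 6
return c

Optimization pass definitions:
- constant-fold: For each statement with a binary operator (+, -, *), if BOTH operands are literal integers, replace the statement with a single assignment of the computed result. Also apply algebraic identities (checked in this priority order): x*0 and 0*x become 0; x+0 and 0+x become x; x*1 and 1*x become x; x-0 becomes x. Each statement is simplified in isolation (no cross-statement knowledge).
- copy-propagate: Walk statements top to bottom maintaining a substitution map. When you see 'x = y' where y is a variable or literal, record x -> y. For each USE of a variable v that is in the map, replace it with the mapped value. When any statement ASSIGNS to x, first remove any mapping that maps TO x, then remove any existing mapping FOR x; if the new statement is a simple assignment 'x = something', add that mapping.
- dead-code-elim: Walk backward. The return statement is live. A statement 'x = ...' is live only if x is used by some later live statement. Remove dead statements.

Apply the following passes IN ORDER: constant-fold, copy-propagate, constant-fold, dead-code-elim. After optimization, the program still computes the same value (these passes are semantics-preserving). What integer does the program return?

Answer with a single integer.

Answer: 8

Derivation:
Initial IR:
  c = 8
  u = c - 0
  d = 1 * 0
  b = 2 + 6
  return c
After constant-fold (5 stmts):
  c = 8
  u = c
  d = 0
  b = 8
  return c
After copy-propagate (5 stmts):
  c = 8
  u = 8
  d = 0
  b = 8
  return 8
After constant-fold (5 stmts):
  c = 8
  u = 8
  d = 0
  b = 8
  return 8
After dead-code-elim (1 stmts):
  return 8
Evaluate:
  c = 8  =>  c = 8
  u = c - 0  =>  u = 8
  d = 1 * 0  =>  d = 0
  b = 2 + 6  =>  b = 8
  return c = 8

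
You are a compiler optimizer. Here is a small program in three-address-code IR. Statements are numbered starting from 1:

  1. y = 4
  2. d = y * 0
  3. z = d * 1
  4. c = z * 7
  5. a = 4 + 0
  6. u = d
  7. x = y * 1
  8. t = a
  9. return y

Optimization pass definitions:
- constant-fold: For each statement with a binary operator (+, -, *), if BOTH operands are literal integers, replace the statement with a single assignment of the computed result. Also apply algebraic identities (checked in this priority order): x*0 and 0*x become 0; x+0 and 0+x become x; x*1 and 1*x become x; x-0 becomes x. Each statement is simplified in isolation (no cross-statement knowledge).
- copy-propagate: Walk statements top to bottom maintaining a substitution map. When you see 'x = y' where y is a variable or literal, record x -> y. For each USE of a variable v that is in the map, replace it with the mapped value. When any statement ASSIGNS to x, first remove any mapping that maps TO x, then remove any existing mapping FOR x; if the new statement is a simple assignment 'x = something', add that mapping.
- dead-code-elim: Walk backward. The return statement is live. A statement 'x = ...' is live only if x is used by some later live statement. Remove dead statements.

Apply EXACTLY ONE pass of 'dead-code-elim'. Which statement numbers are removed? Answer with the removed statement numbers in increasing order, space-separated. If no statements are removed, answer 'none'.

Answer: 2 3 4 5 6 7 8

Derivation:
Backward liveness scan:
Stmt 1 'y = 4': KEEP (y is live); live-in = []
Stmt 2 'd = y * 0': DEAD (d not in live set ['y'])
Stmt 3 'z = d * 1': DEAD (z not in live set ['y'])
Stmt 4 'c = z * 7': DEAD (c not in live set ['y'])
Stmt 5 'a = 4 + 0': DEAD (a not in live set ['y'])
Stmt 6 'u = d': DEAD (u not in live set ['y'])
Stmt 7 'x = y * 1': DEAD (x not in live set ['y'])
Stmt 8 't = a': DEAD (t not in live set ['y'])
Stmt 9 'return y': KEEP (return); live-in = ['y']
Removed statement numbers: [2, 3, 4, 5, 6, 7, 8]
Surviving IR:
  y = 4
  return y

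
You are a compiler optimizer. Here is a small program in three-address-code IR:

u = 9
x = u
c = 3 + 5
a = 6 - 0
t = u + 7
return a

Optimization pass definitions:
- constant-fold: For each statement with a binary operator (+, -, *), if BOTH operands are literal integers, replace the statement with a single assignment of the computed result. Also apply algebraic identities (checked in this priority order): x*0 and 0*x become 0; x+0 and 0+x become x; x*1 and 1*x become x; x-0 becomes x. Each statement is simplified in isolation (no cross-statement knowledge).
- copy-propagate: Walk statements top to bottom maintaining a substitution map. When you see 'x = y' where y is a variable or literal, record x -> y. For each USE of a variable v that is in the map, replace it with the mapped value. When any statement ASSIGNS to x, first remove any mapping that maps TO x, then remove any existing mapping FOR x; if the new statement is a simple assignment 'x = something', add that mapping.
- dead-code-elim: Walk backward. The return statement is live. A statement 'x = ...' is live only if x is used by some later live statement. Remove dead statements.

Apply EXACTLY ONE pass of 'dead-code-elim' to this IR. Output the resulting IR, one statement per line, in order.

Applying dead-code-elim statement-by-statement:
  [6] return a  -> KEEP (return); live=['a']
  [5] t = u + 7  -> DEAD (t not live)
  [4] a = 6 - 0  -> KEEP; live=[]
  [3] c = 3 + 5  -> DEAD (c not live)
  [2] x = u  -> DEAD (x not live)
  [1] u = 9  -> DEAD (u not live)
Result (2 stmts):
  a = 6 - 0
  return a

Answer: a = 6 - 0
return a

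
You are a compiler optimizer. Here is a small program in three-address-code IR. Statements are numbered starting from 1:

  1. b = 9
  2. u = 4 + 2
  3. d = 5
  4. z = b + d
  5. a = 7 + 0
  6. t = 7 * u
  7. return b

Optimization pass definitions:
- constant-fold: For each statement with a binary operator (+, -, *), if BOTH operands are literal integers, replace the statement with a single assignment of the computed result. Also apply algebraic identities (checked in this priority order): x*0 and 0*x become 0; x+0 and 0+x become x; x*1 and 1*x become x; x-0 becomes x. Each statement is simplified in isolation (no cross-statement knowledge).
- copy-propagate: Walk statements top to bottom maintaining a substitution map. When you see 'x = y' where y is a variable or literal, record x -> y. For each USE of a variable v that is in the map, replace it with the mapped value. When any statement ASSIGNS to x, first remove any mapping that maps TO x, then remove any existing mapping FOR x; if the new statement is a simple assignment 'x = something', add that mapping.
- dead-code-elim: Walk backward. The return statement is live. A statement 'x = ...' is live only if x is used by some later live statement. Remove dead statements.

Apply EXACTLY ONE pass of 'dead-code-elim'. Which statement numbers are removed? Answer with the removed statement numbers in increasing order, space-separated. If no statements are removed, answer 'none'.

Backward liveness scan:
Stmt 1 'b = 9': KEEP (b is live); live-in = []
Stmt 2 'u = 4 + 2': DEAD (u not in live set ['b'])
Stmt 3 'd = 5': DEAD (d not in live set ['b'])
Stmt 4 'z = b + d': DEAD (z not in live set ['b'])
Stmt 5 'a = 7 + 0': DEAD (a not in live set ['b'])
Stmt 6 't = 7 * u': DEAD (t not in live set ['b'])
Stmt 7 'return b': KEEP (return); live-in = ['b']
Removed statement numbers: [2, 3, 4, 5, 6]
Surviving IR:
  b = 9
  return b

Answer: 2 3 4 5 6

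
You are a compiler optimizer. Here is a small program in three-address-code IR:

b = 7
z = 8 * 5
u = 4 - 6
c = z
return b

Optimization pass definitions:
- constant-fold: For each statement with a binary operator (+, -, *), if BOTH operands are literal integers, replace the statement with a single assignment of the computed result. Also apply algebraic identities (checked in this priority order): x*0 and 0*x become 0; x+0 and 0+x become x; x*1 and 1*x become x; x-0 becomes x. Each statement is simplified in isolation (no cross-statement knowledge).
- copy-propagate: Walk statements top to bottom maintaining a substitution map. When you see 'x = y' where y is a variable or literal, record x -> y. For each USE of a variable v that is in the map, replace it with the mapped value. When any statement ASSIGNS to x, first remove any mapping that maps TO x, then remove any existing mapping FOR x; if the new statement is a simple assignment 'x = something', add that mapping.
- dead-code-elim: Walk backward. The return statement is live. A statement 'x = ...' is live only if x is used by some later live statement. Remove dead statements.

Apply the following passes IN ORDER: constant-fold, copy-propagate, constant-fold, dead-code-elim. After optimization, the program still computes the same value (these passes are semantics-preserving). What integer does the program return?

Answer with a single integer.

Answer: 7

Derivation:
Initial IR:
  b = 7
  z = 8 * 5
  u = 4 - 6
  c = z
  return b
After constant-fold (5 stmts):
  b = 7
  z = 40
  u = -2
  c = z
  return b
After copy-propagate (5 stmts):
  b = 7
  z = 40
  u = -2
  c = 40
  return 7
After constant-fold (5 stmts):
  b = 7
  z = 40
  u = -2
  c = 40
  return 7
After dead-code-elim (1 stmts):
  return 7
Evaluate:
  b = 7  =>  b = 7
  z = 8 * 5  =>  z = 40
  u = 4 - 6  =>  u = -2
  c = z  =>  c = 40
  return b = 7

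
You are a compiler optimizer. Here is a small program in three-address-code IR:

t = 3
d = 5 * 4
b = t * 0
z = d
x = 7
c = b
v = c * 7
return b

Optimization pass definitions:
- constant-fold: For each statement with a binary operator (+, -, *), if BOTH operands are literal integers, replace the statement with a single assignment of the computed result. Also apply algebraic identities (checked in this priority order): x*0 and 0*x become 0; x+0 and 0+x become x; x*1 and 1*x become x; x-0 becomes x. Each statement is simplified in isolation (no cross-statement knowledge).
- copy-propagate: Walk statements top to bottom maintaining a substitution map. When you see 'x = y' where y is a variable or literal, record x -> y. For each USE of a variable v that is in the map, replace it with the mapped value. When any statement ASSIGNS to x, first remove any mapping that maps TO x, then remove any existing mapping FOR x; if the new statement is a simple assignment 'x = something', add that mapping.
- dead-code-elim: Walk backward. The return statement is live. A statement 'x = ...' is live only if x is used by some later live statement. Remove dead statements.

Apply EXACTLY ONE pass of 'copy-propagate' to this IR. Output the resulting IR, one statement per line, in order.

Applying copy-propagate statement-by-statement:
  [1] t = 3  (unchanged)
  [2] d = 5 * 4  (unchanged)
  [3] b = t * 0  -> b = 3 * 0
  [4] z = d  (unchanged)
  [5] x = 7  (unchanged)
  [6] c = b  (unchanged)
  [7] v = c * 7  -> v = b * 7
  [8] return b  (unchanged)
Result (8 stmts):
  t = 3
  d = 5 * 4
  b = 3 * 0
  z = d
  x = 7
  c = b
  v = b * 7
  return b

Answer: t = 3
d = 5 * 4
b = 3 * 0
z = d
x = 7
c = b
v = b * 7
return b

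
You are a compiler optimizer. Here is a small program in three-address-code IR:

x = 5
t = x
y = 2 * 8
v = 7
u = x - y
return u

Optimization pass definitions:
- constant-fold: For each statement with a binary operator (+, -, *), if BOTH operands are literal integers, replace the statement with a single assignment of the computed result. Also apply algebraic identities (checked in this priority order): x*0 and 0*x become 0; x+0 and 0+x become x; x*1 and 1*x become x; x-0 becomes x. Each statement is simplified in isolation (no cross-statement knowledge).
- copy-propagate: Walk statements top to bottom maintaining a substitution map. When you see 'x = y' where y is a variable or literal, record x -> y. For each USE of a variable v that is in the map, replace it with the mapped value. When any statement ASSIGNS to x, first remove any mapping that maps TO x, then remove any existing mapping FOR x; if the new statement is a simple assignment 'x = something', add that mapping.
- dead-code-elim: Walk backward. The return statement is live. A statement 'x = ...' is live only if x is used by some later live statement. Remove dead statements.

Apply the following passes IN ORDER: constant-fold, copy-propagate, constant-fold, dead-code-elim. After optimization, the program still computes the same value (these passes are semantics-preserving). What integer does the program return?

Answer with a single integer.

Initial IR:
  x = 5
  t = x
  y = 2 * 8
  v = 7
  u = x - y
  return u
After constant-fold (6 stmts):
  x = 5
  t = x
  y = 16
  v = 7
  u = x - y
  return u
After copy-propagate (6 stmts):
  x = 5
  t = 5
  y = 16
  v = 7
  u = 5 - 16
  return u
After constant-fold (6 stmts):
  x = 5
  t = 5
  y = 16
  v = 7
  u = -11
  return u
After dead-code-elim (2 stmts):
  u = -11
  return u
Evaluate:
  x = 5  =>  x = 5
  t = x  =>  t = 5
  y = 2 * 8  =>  y = 16
  v = 7  =>  v = 7
  u = x - y  =>  u = -11
  return u = -11

Answer: -11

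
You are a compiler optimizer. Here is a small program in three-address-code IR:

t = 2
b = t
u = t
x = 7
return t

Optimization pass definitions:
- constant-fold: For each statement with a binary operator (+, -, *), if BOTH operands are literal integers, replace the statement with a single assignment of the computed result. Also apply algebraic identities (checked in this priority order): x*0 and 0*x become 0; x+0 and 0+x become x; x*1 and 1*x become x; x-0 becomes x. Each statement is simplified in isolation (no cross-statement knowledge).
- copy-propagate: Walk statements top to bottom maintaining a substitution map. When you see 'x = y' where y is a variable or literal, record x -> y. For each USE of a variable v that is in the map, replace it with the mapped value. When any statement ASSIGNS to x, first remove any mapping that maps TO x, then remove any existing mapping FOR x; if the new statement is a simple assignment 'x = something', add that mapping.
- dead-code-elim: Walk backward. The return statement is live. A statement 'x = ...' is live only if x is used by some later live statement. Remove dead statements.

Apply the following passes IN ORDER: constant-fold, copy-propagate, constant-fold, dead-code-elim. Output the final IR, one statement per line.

Initial IR:
  t = 2
  b = t
  u = t
  x = 7
  return t
After constant-fold (5 stmts):
  t = 2
  b = t
  u = t
  x = 7
  return t
After copy-propagate (5 stmts):
  t = 2
  b = 2
  u = 2
  x = 7
  return 2
After constant-fold (5 stmts):
  t = 2
  b = 2
  u = 2
  x = 7
  return 2
After dead-code-elim (1 stmts):
  return 2

Answer: return 2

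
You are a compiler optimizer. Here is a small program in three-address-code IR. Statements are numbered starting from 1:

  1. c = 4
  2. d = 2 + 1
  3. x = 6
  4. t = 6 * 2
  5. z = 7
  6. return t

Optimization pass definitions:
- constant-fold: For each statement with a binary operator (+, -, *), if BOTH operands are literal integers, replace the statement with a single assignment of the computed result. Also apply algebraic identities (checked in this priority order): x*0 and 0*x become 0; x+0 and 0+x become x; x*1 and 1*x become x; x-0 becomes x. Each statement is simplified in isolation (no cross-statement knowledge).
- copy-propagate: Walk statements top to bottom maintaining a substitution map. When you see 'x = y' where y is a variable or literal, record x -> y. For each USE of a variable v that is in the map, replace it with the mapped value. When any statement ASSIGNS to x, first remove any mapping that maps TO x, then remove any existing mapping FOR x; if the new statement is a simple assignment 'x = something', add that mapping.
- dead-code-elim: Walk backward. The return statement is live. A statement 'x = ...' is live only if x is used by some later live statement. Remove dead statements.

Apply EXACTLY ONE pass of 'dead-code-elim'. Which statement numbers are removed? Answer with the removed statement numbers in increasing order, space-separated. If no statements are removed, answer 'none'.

Backward liveness scan:
Stmt 1 'c = 4': DEAD (c not in live set [])
Stmt 2 'd = 2 + 1': DEAD (d not in live set [])
Stmt 3 'x = 6': DEAD (x not in live set [])
Stmt 4 't = 6 * 2': KEEP (t is live); live-in = []
Stmt 5 'z = 7': DEAD (z not in live set ['t'])
Stmt 6 'return t': KEEP (return); live-in = ['t']
Removed statement numbers: [1, 2, 3, 5]
Surviving IR:
  t = 6 * 2
  return t

Answer: 1 2 3 5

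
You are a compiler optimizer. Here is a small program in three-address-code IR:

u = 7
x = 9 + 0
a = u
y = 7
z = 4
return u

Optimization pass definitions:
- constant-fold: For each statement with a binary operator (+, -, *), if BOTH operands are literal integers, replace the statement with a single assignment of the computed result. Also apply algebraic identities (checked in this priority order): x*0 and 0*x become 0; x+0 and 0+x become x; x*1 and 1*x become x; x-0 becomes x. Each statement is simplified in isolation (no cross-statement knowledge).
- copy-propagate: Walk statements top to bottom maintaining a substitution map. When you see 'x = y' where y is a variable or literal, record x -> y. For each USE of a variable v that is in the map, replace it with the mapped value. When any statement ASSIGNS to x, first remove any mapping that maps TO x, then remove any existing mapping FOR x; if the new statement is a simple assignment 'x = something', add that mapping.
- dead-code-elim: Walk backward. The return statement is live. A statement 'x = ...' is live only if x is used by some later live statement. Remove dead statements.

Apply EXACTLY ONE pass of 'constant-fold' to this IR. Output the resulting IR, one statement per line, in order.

Applying constant-fold statement-by-statement:
  [1] u = 7  (unchanged)
  [2] x = 9 + 0  -> x = 9
  [3] a = u  (unchanged)
  [4] y = 7  (unchanged)
  [5] z = 4  (unchanged)
  [6] return u  (unchanged)
Result (6 stmts):
  u = 7
  x = 9
  a = u
  y = 7
  z = 4
  return u

Answer: u = 7
x = 9
a = u
y = 7
z = 4
return u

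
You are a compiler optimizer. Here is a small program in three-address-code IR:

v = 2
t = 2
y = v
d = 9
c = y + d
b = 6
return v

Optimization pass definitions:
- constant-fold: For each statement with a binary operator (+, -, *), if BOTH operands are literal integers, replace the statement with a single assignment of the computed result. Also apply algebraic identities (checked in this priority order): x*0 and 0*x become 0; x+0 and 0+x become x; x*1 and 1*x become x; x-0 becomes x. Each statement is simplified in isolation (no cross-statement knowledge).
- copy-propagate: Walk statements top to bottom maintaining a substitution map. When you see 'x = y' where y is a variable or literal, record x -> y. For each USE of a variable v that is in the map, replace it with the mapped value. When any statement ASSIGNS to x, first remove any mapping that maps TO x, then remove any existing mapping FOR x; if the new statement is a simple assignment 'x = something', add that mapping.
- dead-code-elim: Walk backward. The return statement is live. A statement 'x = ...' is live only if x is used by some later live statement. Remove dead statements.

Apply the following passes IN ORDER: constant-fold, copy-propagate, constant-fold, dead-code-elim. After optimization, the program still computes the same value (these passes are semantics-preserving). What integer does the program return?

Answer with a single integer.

Answer: 2

Derivation:
Initial IR:
  v = 2
  t = 2
  y = v
  d = 9
  c = y + d
  b = 6
  return v
After constant-fold (7 stmts):
  v = 2
  t = 2
  y = v
  d = 9
  c = y + d
  b = 6
  return v
After copy-propagate (7 stmts):
  v = 2
  t = 2
  y = 2
  d = 9
  c = 2 + 9
  b = 6
  return 2
After constant-fold (7 stmts):
  v = 2
  t = 2
  y = 2
  d = 9
  c = 11
  b = 6
  return 2
After dead-code-elim (1 stmts):
  return 2
Evaluate:
  v = 2  =>  v = 2
  t = 2  =>  t = 2
  y = v  =>  y = 2
  d = 9  =>  d = 9
  c = y + d  =>  c = 11
  b = 6  =>  b = 6
  return v = 2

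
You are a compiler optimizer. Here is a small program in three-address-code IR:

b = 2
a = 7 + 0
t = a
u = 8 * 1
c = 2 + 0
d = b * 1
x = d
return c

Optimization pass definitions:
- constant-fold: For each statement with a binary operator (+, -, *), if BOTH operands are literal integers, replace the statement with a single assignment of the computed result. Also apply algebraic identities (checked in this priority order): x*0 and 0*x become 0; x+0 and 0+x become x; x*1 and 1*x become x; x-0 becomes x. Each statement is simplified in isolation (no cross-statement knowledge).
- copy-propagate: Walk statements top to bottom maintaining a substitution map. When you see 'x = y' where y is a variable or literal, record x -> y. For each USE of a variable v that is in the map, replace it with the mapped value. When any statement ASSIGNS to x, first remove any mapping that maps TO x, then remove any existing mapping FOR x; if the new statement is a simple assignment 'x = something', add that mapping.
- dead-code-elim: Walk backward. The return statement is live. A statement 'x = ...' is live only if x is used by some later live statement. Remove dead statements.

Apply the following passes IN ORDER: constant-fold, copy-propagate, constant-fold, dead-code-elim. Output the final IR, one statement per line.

Initial IR:
  b = 2
  a = 7 + 0
  t = a
  u = 8 * 1
  c = 2 + 0
  d = b * 1
  x = d
  return c
After constant-fold (8 stmts):
  b = 2
  a = 7
  t = a
  u = 8
  c = 2
  d = b
  x = d
  return c
After copy-propagate (8 stmts):
  b = 2
  a = 7
  t = 7
  u = 8
  c = 2
  d = 2
  x = 2
  return 2
After constant-fold (8 stmts):
  b = 2
  a = 7
  t = 7
  u = 8
  c = 2
  d = 2
  x = 2
  return 2
After dead-code-elim (1 stmts):
  return 2

Answer: return 2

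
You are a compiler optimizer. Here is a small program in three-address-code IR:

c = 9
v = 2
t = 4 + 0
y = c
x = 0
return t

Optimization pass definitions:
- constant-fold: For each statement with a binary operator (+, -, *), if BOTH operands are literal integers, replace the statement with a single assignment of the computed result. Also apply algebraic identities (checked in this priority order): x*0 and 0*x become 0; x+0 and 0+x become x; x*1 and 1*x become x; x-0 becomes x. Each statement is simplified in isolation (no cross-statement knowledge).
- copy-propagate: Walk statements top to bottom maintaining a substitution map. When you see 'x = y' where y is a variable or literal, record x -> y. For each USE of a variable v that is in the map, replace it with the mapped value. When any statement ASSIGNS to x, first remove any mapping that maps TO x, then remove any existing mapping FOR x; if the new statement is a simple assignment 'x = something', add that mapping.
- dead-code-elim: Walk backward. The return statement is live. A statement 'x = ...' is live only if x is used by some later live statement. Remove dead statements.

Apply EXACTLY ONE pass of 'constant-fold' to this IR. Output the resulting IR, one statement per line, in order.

Applying constant-fold statement-by-statement:
  [1] c = 9  (unchanged)
  [2] v = 2  (unchanged)
  [3] t = 4 + 0  -> t = 4
  [4] y = c  (unchanged)
  [5] x = 0  (unchanged)
  [6] return t  (unchanged)
Result (6 stmts):
  c = 9
  v = 2
  t = 4
  y = c
  x = 0
  return t

Answer: c = 9
v = 2
t = 4
y = c
x = 0
return t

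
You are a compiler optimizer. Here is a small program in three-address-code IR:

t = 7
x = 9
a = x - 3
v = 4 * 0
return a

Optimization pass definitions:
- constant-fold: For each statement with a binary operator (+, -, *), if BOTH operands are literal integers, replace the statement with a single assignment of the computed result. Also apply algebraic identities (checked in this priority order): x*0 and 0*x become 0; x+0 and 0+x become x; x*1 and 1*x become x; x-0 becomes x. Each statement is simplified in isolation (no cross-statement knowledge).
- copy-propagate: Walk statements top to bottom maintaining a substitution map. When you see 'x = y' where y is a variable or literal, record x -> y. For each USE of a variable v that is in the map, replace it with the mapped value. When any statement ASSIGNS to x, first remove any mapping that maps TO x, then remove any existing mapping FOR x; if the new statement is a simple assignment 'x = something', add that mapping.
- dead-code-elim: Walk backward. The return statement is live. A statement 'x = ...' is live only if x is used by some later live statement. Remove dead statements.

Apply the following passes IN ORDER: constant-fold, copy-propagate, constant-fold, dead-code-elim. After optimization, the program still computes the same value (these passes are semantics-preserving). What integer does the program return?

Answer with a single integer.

Initial IR:
  t = 7
  x = 9
  a = x - 3
  v = 4 * 0
  return a
After constant-fold (5 stmts):
  t = 7
  x = 9
  a = x - 3
  v = 0
  return a
After copy-propagate (5 stmts):
  t = 7
  x = 9
  a = 9 - 3
  v = 0
  return a
After constant-fold (5 stmts):
  t = 7
  x = 9
  a = 6
  v = 0
  return a
After dead-code-elim (2 stmts):
  a = 6
  return a
Evaluate:
  t = 7  =>  t = 7
  x = 9  =>  x = 9
  a = x - 3  =>  a = 6
  v = 4 * 0  =>  v = 0
  return a = 6

Answer: 6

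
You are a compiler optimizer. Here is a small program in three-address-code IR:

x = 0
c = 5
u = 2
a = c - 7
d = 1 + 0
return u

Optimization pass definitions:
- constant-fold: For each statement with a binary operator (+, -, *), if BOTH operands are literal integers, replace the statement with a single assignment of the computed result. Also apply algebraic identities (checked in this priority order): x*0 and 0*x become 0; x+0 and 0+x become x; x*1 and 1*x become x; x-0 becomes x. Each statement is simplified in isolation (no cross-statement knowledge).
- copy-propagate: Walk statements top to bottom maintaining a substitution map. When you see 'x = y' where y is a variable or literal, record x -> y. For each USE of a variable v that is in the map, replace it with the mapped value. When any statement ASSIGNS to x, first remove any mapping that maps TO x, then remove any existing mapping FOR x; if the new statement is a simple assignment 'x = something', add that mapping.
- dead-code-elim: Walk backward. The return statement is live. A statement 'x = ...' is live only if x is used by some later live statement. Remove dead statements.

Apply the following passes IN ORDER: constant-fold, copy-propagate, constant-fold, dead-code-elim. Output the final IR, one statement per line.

Answer: return 2

Derivation:
Initial IR:
  x = 0
  c = 5
  u = 2
  a = c - 7
  d = 1 + 0
  return u
After constant-fold (6 stmts):
  x = 0
  c = 5
  u = 2
  a = c - 7
  d = 1
  return u
After copy-propagate (6 stmts):
  x = 0
  c = 5
  u = 2
  a = 5 - 7
  d = 1
  return 2
After constant-fold (6 stmts):
  x = 0
  c = 5
  u = 2
  a = -2
  d = 1
  return 2
After dead-code-elim (1 stmts):
  return 2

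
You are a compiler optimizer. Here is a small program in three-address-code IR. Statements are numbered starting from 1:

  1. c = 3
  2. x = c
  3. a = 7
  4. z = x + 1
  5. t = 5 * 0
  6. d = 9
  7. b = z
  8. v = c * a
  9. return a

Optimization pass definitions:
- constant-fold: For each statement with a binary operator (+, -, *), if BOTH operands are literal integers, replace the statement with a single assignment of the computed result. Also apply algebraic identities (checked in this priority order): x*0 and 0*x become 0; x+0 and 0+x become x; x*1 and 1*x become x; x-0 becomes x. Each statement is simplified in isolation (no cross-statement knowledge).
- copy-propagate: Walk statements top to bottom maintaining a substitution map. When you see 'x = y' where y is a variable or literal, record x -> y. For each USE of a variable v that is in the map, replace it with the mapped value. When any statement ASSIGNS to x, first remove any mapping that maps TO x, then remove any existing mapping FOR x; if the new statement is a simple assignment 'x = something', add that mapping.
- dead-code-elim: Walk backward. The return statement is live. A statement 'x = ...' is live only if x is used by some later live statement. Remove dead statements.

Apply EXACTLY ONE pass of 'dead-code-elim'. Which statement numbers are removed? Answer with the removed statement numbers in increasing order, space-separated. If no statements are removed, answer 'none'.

Backward liveness scan:
Stmt 1 'c = 3': DEAD (c not in live set [])
Stmt 2 'x = c': DEAD (x not in live set [])
Stmt 3 'a = 7': KEEP (a is live); live-in = []
Stmt 4 'z = x + 1': DEAD (z not in live set ['a'])
Stmt 5 't = 5 * 0': DEAD (t not in live set ['a'])
Stmt 6 'd = 9': DEAD (d not in live set ['a'])
Stmt 7 'b = z': DEAD (b not in live set ['a'])
Stmt 8 'v = c * a': DEAD (v not in live set ['a'])
Stmt 9 'return a': KEEP (return); live-in = ['a']
Removed statement numbers: [1, 2, 4, 5, 6, 7, 8]
Surviving IR:
  a = 7
  return a

Answer: 1 2 4 5 6 7 8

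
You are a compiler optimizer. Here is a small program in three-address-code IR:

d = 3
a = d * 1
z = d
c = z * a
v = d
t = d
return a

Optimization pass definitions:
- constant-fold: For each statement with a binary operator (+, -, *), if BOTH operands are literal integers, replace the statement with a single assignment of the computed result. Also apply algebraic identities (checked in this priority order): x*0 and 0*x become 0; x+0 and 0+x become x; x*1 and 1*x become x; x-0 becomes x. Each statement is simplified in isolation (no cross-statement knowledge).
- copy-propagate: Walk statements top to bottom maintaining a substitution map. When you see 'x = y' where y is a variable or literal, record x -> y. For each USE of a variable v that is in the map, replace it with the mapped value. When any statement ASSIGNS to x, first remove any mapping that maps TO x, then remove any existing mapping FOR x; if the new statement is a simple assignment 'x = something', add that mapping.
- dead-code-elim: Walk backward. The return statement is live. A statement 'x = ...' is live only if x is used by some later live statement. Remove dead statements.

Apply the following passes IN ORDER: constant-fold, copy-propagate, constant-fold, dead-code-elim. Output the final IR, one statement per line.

Answer: return 3

Derivation:
Initial IR:
  d = 3
  a = d * 1
  z = d
  c = z * a
  v = d
  t = d
  return a
After constant-fold (7 stmts):
  d = 3
  a = d
  z = d
  c = z * a
  v = d
  t = d
  return a
After copy-propagate (7 stmts):
  d = 3
  a = 3
  z = 3
  c = 3 * 3
  v = 3
  t = 3
  return 3
After constant-fold (7 stmts):
  d = 3
  a = 3
  z = 3
  c = 9
  v = 3
  t = 3
  return 3
After dead-code-elim (1 stmts):
  return 3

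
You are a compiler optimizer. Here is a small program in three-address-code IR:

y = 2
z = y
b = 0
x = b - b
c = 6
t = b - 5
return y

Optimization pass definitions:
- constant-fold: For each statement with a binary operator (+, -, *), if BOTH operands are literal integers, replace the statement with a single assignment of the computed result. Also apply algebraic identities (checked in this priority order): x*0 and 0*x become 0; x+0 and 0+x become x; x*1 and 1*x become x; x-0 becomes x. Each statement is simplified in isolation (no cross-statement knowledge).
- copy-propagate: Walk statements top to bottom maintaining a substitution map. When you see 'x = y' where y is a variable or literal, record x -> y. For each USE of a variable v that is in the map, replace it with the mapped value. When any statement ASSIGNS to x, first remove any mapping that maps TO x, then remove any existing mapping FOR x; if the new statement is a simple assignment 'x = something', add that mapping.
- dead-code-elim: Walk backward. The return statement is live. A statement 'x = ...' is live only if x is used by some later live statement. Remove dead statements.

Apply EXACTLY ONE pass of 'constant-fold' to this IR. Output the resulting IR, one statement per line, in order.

Applying constant-fold statement-by-statement:
  [1] y = 2  (unchanged)
  [2] z = y  (unchanged)
  [3] b = 0  (unchanged)
  [4] x = b - b  (unchanged)
  [5] c = 6  (unchanged)
  [6] t = b - 5  (unchanged)
  [7] return y  (unchanged)
Result (7 stmts):
  y = 2
  z = y
  b = 0
  x = b - b
  c = 6
  t = b - 5
  return y

Answer: y = 2
z = y
b = 0
x = b - b
c = 6
t = b - 5
return y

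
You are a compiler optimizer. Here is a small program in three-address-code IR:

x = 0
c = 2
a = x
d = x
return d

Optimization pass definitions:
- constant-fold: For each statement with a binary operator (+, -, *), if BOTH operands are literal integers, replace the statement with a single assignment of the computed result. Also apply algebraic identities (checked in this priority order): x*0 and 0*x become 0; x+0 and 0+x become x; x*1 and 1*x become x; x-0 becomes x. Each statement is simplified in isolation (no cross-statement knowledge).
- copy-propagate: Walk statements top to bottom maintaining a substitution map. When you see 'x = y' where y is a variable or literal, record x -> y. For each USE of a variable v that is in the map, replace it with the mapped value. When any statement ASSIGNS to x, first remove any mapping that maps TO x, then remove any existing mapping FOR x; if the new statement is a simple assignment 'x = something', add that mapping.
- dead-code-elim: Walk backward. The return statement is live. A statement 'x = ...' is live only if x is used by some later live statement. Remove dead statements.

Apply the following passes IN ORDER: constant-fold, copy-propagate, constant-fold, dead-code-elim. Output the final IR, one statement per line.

Answer: return 0

Derivation:
Initial IR:
  x = 0
  c = 2
  a = x
  d = x
  return d
After constant-fold (5 stmts):
  x = 0
  c = 2
  a = x
  d = x
  return d
After copy-propagate (5 stmts):
  x = 0
  c = 2
  a = 0
  d = 0
  return 0
After constant-fold (5 stmts):
  x = 0
  c = 2
  a = 0
  d = 0
  return 0
After dead-code-elim (1 stmts):
  return 0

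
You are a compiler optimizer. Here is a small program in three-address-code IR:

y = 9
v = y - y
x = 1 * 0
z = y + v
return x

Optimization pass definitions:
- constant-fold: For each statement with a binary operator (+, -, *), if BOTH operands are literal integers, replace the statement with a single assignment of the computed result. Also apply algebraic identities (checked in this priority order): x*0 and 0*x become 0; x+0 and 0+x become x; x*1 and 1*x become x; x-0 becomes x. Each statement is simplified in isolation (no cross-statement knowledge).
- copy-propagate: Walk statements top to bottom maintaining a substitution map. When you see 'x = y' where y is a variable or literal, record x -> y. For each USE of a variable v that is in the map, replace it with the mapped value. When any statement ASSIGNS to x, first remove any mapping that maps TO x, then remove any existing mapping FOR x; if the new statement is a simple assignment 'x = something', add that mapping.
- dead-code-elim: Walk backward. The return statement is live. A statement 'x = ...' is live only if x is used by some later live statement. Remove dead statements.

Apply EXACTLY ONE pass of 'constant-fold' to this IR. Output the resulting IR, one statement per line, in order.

Applying constant-fold statement-by-statement:
  [1] y = 9  (unchanged)
  [2] v = y - y  (unchanged)
  [3] x = 1 * 0  -> x = 0
  [4] z = y + v  (unchanged)
  [5] return x  (unchanged)
Result (5 stmts):
  y = 9
  v = y - y
  x = 0
  z = y + v
  return x

Answer: y = 9
v = y - y
x = 0
z = y + v
return x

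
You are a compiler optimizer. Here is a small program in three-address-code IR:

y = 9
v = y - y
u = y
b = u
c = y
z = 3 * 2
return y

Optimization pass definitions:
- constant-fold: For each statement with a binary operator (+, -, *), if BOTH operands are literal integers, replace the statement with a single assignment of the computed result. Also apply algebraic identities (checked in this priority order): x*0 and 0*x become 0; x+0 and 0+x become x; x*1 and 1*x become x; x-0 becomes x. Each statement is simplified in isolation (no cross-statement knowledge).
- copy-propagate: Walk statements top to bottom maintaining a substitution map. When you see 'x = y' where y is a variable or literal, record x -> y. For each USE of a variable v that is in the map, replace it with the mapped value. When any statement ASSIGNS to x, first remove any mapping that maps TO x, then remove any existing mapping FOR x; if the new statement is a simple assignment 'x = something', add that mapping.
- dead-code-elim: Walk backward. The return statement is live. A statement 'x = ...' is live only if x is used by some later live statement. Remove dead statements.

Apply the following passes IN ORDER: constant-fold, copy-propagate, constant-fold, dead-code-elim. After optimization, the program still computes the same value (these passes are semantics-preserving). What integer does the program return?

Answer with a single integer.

Answer: 9

Derivation:
Initial IR:
  y = 9
  v = y - y
  u = y
  b = u
  c = y
  z = 3 * 2
  return y
After constant-fold (7 stmts):
  y = 9
  v = y - y
  u = y
  b = u
  c = y
  z = 6
  return y
After copy-propagate (7 stmts):
  y = 9
  v = 9 - 9
  u = 9
  b = 9
  c = 9
  z = 6
  return 9
After constant-fold (7 stmts):
  y = 9
  v = 0
  u = 9
  b = 9
  c = 9
  z = 6
  return 9
After dead-code-elim (1 stmts):
  return 9
Evaluate:
  y = 9  =>  y = 9
  v = y - y  =>  v = 0
  u = y  =>  u = 9
  b = u  =>  b = 9
  c = y  =>  c = 9
  z = 3 * 2  =>  z = 6
  return y = 9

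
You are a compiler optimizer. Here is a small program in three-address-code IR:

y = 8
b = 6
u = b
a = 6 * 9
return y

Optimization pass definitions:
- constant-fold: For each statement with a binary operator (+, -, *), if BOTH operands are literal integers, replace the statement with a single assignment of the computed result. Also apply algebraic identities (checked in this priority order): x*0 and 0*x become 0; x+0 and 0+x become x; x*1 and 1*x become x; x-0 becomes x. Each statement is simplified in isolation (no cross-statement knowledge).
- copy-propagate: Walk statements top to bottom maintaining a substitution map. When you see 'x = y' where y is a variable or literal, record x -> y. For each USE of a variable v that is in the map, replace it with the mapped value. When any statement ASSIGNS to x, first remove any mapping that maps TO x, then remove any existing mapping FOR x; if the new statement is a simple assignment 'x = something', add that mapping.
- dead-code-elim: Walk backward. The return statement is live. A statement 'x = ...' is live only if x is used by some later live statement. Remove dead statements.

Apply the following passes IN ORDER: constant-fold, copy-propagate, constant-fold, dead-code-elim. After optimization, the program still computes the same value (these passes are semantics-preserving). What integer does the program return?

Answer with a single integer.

Initial IR:
  y = 8
  b = 6
  u = b
  a = 6 * 9
  return y
After constant-fold (5 stmts):
  y = 8
  b = 6
  u = b
  a = 54
  return y
After copy-propagate (5 stmts):
  y = 8
  b = 6
  u = 6
  a = 54
  return 8
After constant-fold (5 stmts):
  y = 8
  b = 6
  u = 6
  a = 54
  return 8
After dead-code-elim (1 stmts):
  return 8
Evaluate:
  y = 8  =>  y = 8
  b = 6  =>  b = 6
  u = b  =>  u = 6
  a = 6 * 9  =>  a = 54
  return y = 8

Answer: 8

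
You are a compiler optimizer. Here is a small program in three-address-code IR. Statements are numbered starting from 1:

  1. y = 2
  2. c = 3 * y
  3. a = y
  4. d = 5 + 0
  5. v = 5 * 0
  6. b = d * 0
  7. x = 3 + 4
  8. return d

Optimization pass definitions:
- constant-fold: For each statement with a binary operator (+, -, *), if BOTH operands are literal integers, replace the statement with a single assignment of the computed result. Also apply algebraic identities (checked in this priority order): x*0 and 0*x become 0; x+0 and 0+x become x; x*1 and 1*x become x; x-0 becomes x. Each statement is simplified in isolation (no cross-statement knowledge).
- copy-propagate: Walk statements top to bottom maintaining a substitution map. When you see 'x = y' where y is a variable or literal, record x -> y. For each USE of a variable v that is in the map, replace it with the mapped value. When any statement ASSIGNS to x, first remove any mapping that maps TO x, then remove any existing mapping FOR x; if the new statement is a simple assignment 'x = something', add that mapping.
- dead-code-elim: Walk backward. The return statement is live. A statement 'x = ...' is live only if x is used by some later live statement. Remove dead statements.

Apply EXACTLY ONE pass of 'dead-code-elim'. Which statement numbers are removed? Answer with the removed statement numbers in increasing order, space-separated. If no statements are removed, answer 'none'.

Backward liveness scan:
Stmt 1 'y = 2': DEAD (y not in live set [])
Stmt 2 'c = 3 * y': DEAD (c not in live set [])
Stmt 3 'a = y': DEAD (a not in live set [])
Stmt 4 'd = 5 + 0': KEEP (d is live); live-in = []
Stmt 5 'v = 5 * 0': DEAD (v not in live set ['d'])
Stmt 6 'b = d * 0': DEAD (b not in live set ['d'])
Stmt 7 'x = 3 + 4': DEAD (x not in live set ['d'])
Stmt 8 'return d': KEEP (return); live-in = ['d']
Removed statement numbers: [1, 2, 3, 5, 6, 7]
Surviving IR:
  d = 5 + 0
  return d

Answer: 1 2 3 5 6 7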